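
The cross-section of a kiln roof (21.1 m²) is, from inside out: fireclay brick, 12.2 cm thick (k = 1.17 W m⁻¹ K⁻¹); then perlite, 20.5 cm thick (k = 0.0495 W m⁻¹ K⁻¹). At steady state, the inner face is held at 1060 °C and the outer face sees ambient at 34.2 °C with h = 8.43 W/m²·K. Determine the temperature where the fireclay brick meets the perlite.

T = 1035 °C

Resistance network (inner→outer):
  R_fireclay brick = L/(kA) = 0.122/(1.17·21.1) = 0.004942 K/W
  R_perlite = L/(kA) = 0.205/(0.0495·21.1) = 0.1963 K/W
  R_conv,out = 1/(hA) = 1/(8.43·21.1) = 0.005622 K/W
ΣR = 0.004942 + 0.1963 + 0.005622 = 0.2069 K/W
Q = ΔT/ΣR = (1060 °C − 34.2 °C)/0.2069 = 4958 W
From the inner boundary to the fireclay brick/perlite interface, ΣR_partial = 0.004942 K/W.
T_interface = T_in − Q·ΣR_partial = 1060 °C − (4958)(0.004942) = 1035 °C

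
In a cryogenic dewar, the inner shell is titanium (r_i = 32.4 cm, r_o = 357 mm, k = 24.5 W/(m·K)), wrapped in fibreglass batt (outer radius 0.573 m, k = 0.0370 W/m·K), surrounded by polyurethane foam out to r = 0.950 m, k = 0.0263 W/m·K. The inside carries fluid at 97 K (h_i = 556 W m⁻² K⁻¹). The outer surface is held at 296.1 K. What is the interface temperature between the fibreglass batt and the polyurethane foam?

T = 200.6 K

Series thermal resistances, inner to outer:
  R_conv,in = 1/(4πr²h) = 1/(4π·0.324²·556) = 0.001363 K/W
  R_titanium = (1/0.324 − 1/0.357)/(4πk) = 0.2853/(4π·24.5) = 9.267×10^-4 K/W
  R_fibreglass batt = (1/0.357 − 1/0.573)/(4πk) = 1.056/(4π·0.0370) = 2.271 K/W
  R_polyurethane foam = (1/0.573 − 1/0.950)/(4πk) = 0.6926/(4π·0.0263) = 2.096 K/W
ΣR = 0.001363 + 9.267×10^-4 + 2.271 + 2.096 = 4.369 K/W
Q = ΔT/ΣR = (97 K − 296.1 K)/4.369 = -45.57 W
From the inner boundary to the fibreglass batt/polyurethane foam interface, ΣR_partial = 2.273 K/W.
T_interface = T_in − Q·ΣR_partial = 97 K − (-45.57)(2.273) = 200.6 K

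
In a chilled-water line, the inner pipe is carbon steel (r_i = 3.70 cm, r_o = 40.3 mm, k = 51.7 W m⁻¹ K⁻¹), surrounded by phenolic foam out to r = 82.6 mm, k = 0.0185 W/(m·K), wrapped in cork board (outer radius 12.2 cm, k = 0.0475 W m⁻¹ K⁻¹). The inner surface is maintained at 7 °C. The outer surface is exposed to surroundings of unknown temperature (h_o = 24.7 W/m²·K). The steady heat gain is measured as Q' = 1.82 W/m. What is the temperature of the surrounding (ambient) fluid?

Sum the resistances:
  R'_carbon steel = ln(0.0403/0.0370)/(2πk) = 0.08543/(2π·51.7) = 2.630×10^-4 m·K/W
  R'_phenolic foam = ln(0.0826/0.0403)/(2πk) = 0.7177/(2π·0.0185) = 6.174 m·K/W
  R'_cork board = ln(0.122/0.0826)/(2πk) = 0.3900/(2π·0.0475) = 1.307 m·K/W
  R'_conv,out = 1/(2πr h) = 1/(2π·0.122·24.7) = 0.05282 m·K/W
ΣR = 7.534 m·K/W
ΔT = Q'·ΣR = 1.82 × 7.534 = 13.71 K
Heat flows inward, so T_out = T_in + ΔT = 7 + 13.71 = 20.7 °C

T_out = 20.7 °C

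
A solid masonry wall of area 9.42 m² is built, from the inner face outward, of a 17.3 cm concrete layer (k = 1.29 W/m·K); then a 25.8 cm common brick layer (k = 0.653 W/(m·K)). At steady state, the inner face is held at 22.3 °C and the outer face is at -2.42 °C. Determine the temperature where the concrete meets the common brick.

T = 16.0 °C

Series thermal resistances, inner to outer:
  R_concrete = L/(kA) = 0.173/(1.29·9.42) = 0.01424 K/W
  R_common brick = L/(kA) = 0.258/(0.653·9.42) = 0.04194 K/W
ΣR = 0.01424 + 0.04194 = 0.05618 K/W
Q = ΔT/ΣR = (22.3 °C − -2.42 °C)/0.05618 = 440.0 W
From the inner boundary to the concrete/common brick interface, ΣR_partial = 0.01424 K/W.
T_interface = T_in − Q·ΣR_partial = 22.3 °C − (440.0)(0.01424) = 16.0 °C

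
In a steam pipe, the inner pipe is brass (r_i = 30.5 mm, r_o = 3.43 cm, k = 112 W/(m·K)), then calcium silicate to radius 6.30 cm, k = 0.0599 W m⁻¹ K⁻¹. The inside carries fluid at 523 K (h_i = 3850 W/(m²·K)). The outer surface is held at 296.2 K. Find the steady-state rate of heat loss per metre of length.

Q' = 140 W/m

Resistance network (inner→outer):
  R'_conv,in = 1/(2πr h) = 1/(2π·0.0305·3850) = 0.001355 m·K/W
  R'_brass = ln(0.0343/0.0305)/(2πk) = 0.1174/(2π·112) = 1.669×10^-4 m·K/W
  R'_calcium silicate = ln(0.0630/0.0343)/(2πk) = 0.6080/(2π·0.0599) = 1.615 m·K/W
ΣR = 0.001355 + 1.669×10^-4 + 1.615 = 1.617 m·K/W
Q' = ΔT/ΣR = (523 K − 296.2 K)/1.617 = 140 W/m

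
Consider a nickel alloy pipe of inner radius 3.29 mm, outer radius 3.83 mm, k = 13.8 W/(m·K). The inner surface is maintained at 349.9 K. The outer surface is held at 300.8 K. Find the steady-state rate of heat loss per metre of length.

Q' = 2πk·ΔT/ln(r₂/r₁) = 2π × 13.8 × 49.1 / ln(0.00383/0.00329) = 28000 W/m

Q' = 28.0 kW/m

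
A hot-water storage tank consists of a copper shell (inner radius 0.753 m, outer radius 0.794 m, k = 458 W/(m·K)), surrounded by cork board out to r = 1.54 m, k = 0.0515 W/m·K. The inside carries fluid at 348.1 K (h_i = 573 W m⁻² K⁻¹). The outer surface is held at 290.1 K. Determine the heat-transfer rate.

Resistance network (inner→outer):
  R_conv,in = 1/(4πr²h) = 1/(4π·0.753²·573) = 2.449×10^-4 K/W
  R_copper = (1/0.753 − 1/0.794)/(4πk) = 0.06858/(4π·458) = 1.191×10^-5 K/W
  R_cork board = (1/0.794 − 1/1.54)/(4πk) = 0.6101/(4π·0.0515) = 0.9427 K/W
ΣR = 2.449×10^-4 + 1.191×10^-5 + 0.9427 = 0.9430 K/W
Q = ΔT/ΣR = (348.1 K − 290.1 K)/0.9430 = 61.5 W

Q = 61.5 W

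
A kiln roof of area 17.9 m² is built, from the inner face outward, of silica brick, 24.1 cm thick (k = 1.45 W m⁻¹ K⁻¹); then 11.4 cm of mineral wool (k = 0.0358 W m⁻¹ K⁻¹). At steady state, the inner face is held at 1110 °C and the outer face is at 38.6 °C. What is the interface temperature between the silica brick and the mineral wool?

Treat each layer as a resistance in series:
  R_silica brick = L/(kA) = 0.241/(1.45·17.9) = 0.009285 K/W
  R_mineral wool = L/(kA) = 0.114/(0.0358·17.9) = 0.1779 K/W
ΣR = 0.009285 + 0.1779 = 0.1872 K/W
Q = ΔT/ΣR = (1110 °C − 38.6 °C)/0.1872 = 5723 W
From the inner boundary to the silica brick/mineral wool interface, ΣR_partial = 0.009285 K/W.
T_interface = T_in − Q·ΣR_partial = 1110 °C − (5723)(0.009285) = 1057 °C

T = 1057 °C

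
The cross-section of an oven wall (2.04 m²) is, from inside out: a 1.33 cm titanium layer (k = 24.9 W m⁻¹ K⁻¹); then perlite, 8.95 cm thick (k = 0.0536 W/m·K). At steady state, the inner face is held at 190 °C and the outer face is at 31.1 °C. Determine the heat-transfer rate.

Series thermal resistances, inner to outer:
  R_titanium = L/(kA) = 0.0133/(24.9·2.04) = 2.618×10^-4 K/W
  R_perlite = L/(kA) = 0.0895/(0.0536·2.04) = 0.8185 K/W
ΣR = 2.618×10^-4 + 0.8185 = 0.8188 K/W
Q = ΔT/ΣR = (190 °C − 31.1 °C)/0.8188 = 194 W

Q = 194 W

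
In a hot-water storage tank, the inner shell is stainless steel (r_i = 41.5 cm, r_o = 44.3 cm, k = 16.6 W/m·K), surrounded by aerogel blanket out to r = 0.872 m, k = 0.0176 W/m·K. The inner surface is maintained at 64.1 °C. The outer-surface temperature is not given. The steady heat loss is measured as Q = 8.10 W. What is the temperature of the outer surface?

Sum the resistances:
  R_stainless steel = (1/0.415 − 1/0.443)/(4πk) = 0.1523/(4π·16.6) = 7.301×10^-4 K/W
  R_aerogel blanket = (1/0.443 − 1/0.872)/(4πk) = 1.111/(4π·0.0176) = 5.021 K/W
ΣR = 5.022 K/W
ΔT = Q·ΣR = 8.10 × 5.022 = 40.68 K
Heat flows outward, so T_out = T_in − ΔT = 64.1 − 40.68 = 23.4 °C

T_out = 23.4 °C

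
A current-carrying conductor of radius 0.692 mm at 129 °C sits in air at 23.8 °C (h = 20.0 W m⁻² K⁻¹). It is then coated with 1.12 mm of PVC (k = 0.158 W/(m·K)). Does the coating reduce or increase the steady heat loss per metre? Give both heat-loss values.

Critical radius for a cylinder: r_cr = k/h = 0.00790 m = 0.790 cm.
Outer radius after coating: r₂ = 6.92×10^-4 + 0.00112 = 0.001812 m.
Since r₁ < r_cr and r₂ ≤ r_cr, the coating moves toward the maximum at r_cr — heat loss rises.
Bare: R = 1/(2πr₁h) = 11.50 m·K/W; Q = 105.2/11.50 = 9.15 W/m.
Coated: R = R_cond + R_conv = 5.361 m·K/W; Q = 105.2/5.361 = 19.6 W/m.

increases: 9.15 → 19.6 W/m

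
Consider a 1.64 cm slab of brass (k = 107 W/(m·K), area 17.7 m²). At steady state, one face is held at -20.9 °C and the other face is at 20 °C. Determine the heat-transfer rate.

Q = 4720 kW

Q = kA·ΔT/L = 107 × 17.7 × |-20.9 °C − 20 °C| / 0.0164 = 4.72×10^6 W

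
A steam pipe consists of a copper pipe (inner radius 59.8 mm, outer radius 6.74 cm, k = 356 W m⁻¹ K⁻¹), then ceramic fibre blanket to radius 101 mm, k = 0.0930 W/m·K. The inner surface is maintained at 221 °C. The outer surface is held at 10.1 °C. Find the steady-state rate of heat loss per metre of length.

Resistance network (inner→outer):
  R'_copper = ln(0.0674/0.0598)/(2πk) = 0.1196/(2π·356) = 5.349×10^-5 m·K/W
  R'_ceramic fibre blanket = ln(0.101/0.0674)/(2πk) = 0.4045/(2π·0.0930) = 0.6922 m·K/W
ΣR = 5.349×10^-5 + 0.6922 = 0.6923 m·K/W
Q' = ΔT/ΣR = (221 °C − 10.1 °C)/0.6923 = 305 W/m

Q' = 305 W/m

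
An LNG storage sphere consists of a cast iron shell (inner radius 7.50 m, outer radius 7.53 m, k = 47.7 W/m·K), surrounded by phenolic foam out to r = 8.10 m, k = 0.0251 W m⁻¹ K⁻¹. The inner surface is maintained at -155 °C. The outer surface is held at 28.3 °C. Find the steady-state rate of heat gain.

Series thermal resistances, inner to outer:
  R_cast iron = (1/7.50 − 1/7.53)/(4πk) = 5.312×10^-4/(4π·47.7) = 8.862×10^-7 K/W
  R_phenolic foam = (1/7.53 − 1/8.10)/(4πk) = 0.009345/(4π·0.0251) = 0.02963 K/W
ΣR = 8.862×10^-7 + 0.02963 = 0.02963 K/W
Q = ΔT/ΣR = (-155 °C − 28.3 °C)/0.02963 = -6190 W
(Negative Q ⇒ heat flows inward; heat gain = 6190 W.)

Q = 6190 W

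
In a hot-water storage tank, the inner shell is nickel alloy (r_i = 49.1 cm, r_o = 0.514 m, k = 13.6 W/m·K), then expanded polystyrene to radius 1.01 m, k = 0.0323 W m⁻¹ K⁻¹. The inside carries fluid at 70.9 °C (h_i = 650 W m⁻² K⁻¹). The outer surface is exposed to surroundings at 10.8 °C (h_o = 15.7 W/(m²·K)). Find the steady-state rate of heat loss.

Q = 25.5 W

Treat each layer as a resistance in series:
  R_conv,in = 1/(4πr²h) = 1/(4π·0.491²·650) = 5.078×10^-4 K/W
  R_nickel alloy = (1/0.491 − 1/0.514)/(4πk) = 0.09113/(4π·13.6) = 5.333×10^-4 K/W
  R_expanded polystyrene = (1/0.514 − 1/1.01)/(4πk) = 0.9554/(4π·0.0323) = 2.354 K/W
  R_conv,out = 1/(4πr²h) = 1/(4π·1.01²·15.7) = 0.004969 K/W
ΣR = 5.078×10^-4 + 5.333×10^-4 + 2.354 + 0.004969 = 2.360 K/W
Q = ΔT/ΣR = (70.9 °C − 10.8 °C)/2.360 = 25.5 W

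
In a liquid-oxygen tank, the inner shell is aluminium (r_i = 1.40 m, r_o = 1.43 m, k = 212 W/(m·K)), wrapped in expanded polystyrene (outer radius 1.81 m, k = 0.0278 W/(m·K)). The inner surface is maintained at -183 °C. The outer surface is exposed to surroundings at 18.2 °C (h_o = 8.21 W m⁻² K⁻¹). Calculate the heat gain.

Resistance network (inner→outer):
  R_aluminium = (1/1.40 − 1/1.43)/(4πk) = 0.01499/(4π·212) = 5.625×10^-6 K/W
  R_expanded polystyrene = (1/1.43 − 1/1.81)/(4πk) = 0.1468/(4π·0.0278) = 0.4203 K/W
  R_conv,out = 1/(4πr²h) = 1/(4π·1.81²·8.21) = 0.002959 K/W
ΣR = 5.625×10^-6 + 0.4203 + 0.002959 = 0.4233 K/W
Q = ΔT/ΣR = (-183 °C − 18.2 °C)/0.4233 = -475 W
(Negative Q ⇒ heat flows inward; heat gain = 475 W.)

Q = 475 W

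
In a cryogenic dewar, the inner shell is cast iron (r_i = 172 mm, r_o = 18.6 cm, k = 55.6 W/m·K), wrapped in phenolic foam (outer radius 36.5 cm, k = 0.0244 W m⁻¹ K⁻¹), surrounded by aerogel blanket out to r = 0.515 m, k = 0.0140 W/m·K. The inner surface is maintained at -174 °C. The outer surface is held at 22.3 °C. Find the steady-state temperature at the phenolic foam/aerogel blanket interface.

T = -45.5 °C

Resistance network (inner→outer):
  R_cast iron = (1/0.172 − 1/0.186)/(4πk) = 0.4376/(4π·55.6) = 6.263×10^-4 K/W
  R_phenolic foam = (1/0.186 − 1/0.365)/(4πk) = 2.637/(4π·0.0244) = 8.599 K/W
  R_aerogel blanket = (1/0.365 − 1/0.515)/(4πk) = 0.7980/(4π·0.0140) = 4.536 K/W
ΣR = 6.263×10^-4 + 8.599 + 4.536 = 13.14 K/W
Q = ΔT/ΣR = (-174 °C − 22.3 °C)/13.14 = -14.94 W
From the inner boundary to the phenolic foam/aerogel blanket interface, ΣR_partial = 8.600 K/W.
T_interface = T_in − Q·ΣR_partial = -174 °C − (-14.94)(8.600) = -45.5 °C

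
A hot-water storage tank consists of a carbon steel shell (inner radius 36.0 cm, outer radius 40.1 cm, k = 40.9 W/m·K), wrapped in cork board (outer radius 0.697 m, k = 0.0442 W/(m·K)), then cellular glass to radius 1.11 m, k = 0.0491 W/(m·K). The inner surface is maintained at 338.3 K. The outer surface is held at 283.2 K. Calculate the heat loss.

Q = 19.9 W

Treat each layer as a resistance in series:
  R_carbon steel = (1/0.360 − 1/0.401)/(4πk) = 0.2840/(4π·40.9) = 5.526×10^-4 K/W
  R_cork board = (1/0.401 − 1/0.697)/(4πk) = 1.059/(4π·0.0442) = 1.907 K/W
  R_cellular glass = (1/0.697 − 1/1.11)/(4πk) = 0.5338/(4π·0.0491) = 0.8652 K/W
ΣR = 5.526×10^-4 + 1.907 + 0.8652 = 2.773 K/W
Q = ΔT/ΣR = (338.3 K − 283.2 K)/2.773 = 19.9 W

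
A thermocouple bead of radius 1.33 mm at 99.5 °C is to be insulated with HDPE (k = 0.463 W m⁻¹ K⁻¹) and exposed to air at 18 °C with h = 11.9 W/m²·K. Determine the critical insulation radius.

For a sphere, r_cr = 2k_ins/h = 2·0.463/11.9 = 0.0778 m = 7.78 cm

r_cr = 7.78 cm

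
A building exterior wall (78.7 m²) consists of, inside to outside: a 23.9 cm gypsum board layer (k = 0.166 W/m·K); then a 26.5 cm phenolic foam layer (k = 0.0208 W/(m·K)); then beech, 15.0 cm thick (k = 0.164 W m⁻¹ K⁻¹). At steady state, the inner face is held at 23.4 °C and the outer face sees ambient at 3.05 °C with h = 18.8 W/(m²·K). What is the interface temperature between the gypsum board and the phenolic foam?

Resistance network (inner→outer):
  R_gypsum board = L/(kA) = 0.239/(0.166·78.7) = 0.01829 K/W
  R_phenolic foam = L/(kA) = 0.265/(0.0208·78.7) = 0.1619 K/W
  R_beech = L/(kA) = 0.150/(0.164·78.7) = 0.01162 K/W
  R_conv,out = 1/(hA) = 1/(18.8·78.7) = 6.759×10^-4 K/W
ΣR = 0.01829 + 0.1619 + 0.01162 + 6.759×10^-4 = 0.1925 K/W
Q = ΔT/ΣR = (23.4 °C − 3.05 °C)/0.1925 = 105.7 W
From the inner boundary to the gypsum board/phenolic foam interface, ΣR_partial = 0.01829 K/W.
T_interface = T_in − Q·ΣR_partial = 23.4 °C − (105.7)(0.01829) = 21.5 °C

T = 21.5 °C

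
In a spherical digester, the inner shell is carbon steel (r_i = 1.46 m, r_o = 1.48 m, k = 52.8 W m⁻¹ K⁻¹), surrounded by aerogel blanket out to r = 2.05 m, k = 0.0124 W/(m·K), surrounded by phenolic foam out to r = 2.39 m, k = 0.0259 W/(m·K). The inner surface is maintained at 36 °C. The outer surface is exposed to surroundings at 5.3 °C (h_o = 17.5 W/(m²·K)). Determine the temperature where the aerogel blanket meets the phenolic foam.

T = 9.93 °C

Treat each layer as a resistance in series:
  R_carbon steel = (1/1.46 − 1/1.48)/(4πk) = 0.009256/(4π·52.8) = 1.395×10^-5 K/W
  R_aerogel blanket = (1/1.48 − 1/2.05)/(4πk) = 0.1879/(4π·0.0124) = 1.206 K/W
  R_phenolic foam = (1/2.05 − 1/2.39)/(4πk) = 0.06939/(4π·0.0259) = 0.2132 K/W
  R_conv,out = 1/(4πr²h) = 1/(4π·2.39²·17.5) = 7.961×10^-4 K/W
ΣR = 1.395×10^-5 + 1.206 + 0.2132 + 7.961×10^-4 = 1.420 K/W
Q = ΔT/ΣR = (36 °C − 5.3 °C)/1.420 = 21.62 W
From the inner boundary to the aerogel blanket/phenolic foam interface, ΣR_partial = 1.206 K/W.
T_interface = T_in − Q·ΣR_partial = 36 °C − (21.62)(1.206) = 9.93 °C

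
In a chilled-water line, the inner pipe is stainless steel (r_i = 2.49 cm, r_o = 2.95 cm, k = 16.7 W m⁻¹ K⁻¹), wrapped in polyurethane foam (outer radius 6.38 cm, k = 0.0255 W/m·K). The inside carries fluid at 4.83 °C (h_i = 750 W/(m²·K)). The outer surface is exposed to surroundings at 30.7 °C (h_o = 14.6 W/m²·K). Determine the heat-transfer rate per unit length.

Series thermal resistances, inner to outer:
  R'_conv,in = 1/(2πr h) = 1/(2π·0.0249·750) = 0.008522 m·K/W
  R'_stainless steel = ln(0.0295/0.0249)/(2πk) = 0.1695/(2π·16.7) = 0.001616 m·K/W
  R'_polyurethane foam = ln(0.0638/0.0295)/(2πk) = 0.7714/(2π·0.0255) = 4.814 m·K/W
  R'_conv,out = 1/(2πr h) = 1/(2π·0.0638·14.6) = 0.1709 m·K/W
ΣR = 0.008522 + 0.001616 + 4.814 + 0.1709 = 4.995 m·K/W
Q' = ΔT/ΣR = (4.83 °C − 30.7 °C)/4.995 = -5.18 W/m
(Negative Q' ⇒ heat flows inward; heat gain = 5.18 W/m.)

Q' = 5.18 W/m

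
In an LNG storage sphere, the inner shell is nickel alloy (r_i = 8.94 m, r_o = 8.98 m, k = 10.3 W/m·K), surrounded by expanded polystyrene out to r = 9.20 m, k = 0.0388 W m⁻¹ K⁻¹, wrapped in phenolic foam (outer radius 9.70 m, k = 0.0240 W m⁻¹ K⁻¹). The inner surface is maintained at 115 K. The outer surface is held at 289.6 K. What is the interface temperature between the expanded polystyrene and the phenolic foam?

Treat each layer as a resistance in series:
  R_nickel alloy = (1/8.94 − 1/8.98)/(4πk) = 4.982×10^-4/(4π·10.3) = 3.849×10^-6 K/W
  R_expanded polystyrene = (1/8.98 − 1/9.20)/(4πk) = 0.002663/(4π·0.0388) = 0.005462 K/W
  R_phenolic foam = (1/9.20 − 1/9.70)/(4πk) = 0.005603/(4π·0.0240) = 0.01858 K/W
ΣR = 3.849×10^-6 + 0.005462 + 0.01858 = 0.02405 K/W
Q = ΔT/ΣR = (115 K − 289.6 K)/0.02405 = -7260 W
From the inner boundary to the expanded polystyrene/phenolic foam interface, ΣR_partial = 0.005466 K/W.
T_interface = T_in − Q·ΣR_partial = 115 K − (-7260)(0.005466) = 155 K

T = 155 K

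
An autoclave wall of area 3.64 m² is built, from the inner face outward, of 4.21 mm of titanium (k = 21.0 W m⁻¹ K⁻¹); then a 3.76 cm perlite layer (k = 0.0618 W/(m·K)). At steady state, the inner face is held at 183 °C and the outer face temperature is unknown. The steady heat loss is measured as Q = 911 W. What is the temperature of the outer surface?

T_out = 30.7 °C

Sum the resistances:
  R_titanium = L/(kA) = 0.00421/(21.0·3.64) = 5.508×10^-5 K/W
  R_perlite = L/(kA) = 0.0376/(0.0618·3.64) = 0.1671 K/W
ΣR = 0.1672 K/W
ΔT = Q·ΣR = 911 × 0.1672 = 152.3 K
Heat flows outward, so T_out = T_in − ΔT = 183 − 152.3 = 30.7 °C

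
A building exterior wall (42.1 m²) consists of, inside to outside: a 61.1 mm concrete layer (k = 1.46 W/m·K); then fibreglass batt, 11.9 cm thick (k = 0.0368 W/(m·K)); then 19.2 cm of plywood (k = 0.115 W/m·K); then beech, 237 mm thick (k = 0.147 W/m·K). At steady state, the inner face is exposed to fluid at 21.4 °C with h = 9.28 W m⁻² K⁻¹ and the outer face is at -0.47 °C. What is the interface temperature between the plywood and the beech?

Series thermal resistances, inner to outer:
  R_conv,in = 1/(hA) = 1/(9.28·42.1) = 0.002560 K/W
  R_concrete = L/(kA) = 0.0611/(1.46·42.1) = 9.940×10^-4 K/W
  R_fibreglass batt = L/(kA) = 0.119/(0.0368·42.1) = 0.07681 K/W
  R_plywood = L/(kA) = 0.192/(0.115·42.1) = 0.03966 K/W
  R_beech = L/(kA) = 0.237/(0.147·42.1) = 0.03830 K/W
ΣR = 0.002560 + 9.940×10^-4 + 0.07681 + 0.03966 + 0.03830 = 0.1583 K/W
Q = ΔT/ΣR = (21.4 °C − -0.47 °C)/0.1583 = 138.2 W
From the inner boundary to the plywood/beech interface, ΣR_partial = 0.1200 K/W.
T_interface = T_in − Q·ΣR_partial = 21.4 °C − (138.2)(0.1200) = 4.82 °C

T = 4.82 °C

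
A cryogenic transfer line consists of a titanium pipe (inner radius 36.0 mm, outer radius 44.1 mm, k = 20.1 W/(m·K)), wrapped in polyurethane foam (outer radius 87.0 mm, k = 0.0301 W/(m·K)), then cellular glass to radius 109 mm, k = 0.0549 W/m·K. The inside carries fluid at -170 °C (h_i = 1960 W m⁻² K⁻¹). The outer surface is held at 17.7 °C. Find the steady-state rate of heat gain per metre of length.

Resistance network (inner→outer):
  R'_conv,in = 1/(2πr h) = 1/(2π·0.0360·1960) = 0.002256 m·K/W
  R'_titanium = ln(0.0441/0.0360)/(2πk) = 0.2029/(2π·20.1) = 0.001607 m·K/W
  R'_polyurethane foam = ln(0.0870/0.0441)/(2πk) = 0.6794/(2π·0.0301) = 3.593 m·K/W
  R'_cellular glass = ln(0.109/0.0870)/(2πk) = 0.2254/(2π·0.0549) = 0.6535 m·K/W
ΣR = 0.002256 + 0.001607 + 3.593 + 0.6535 = 4.250 m·K/W
Q' = ΔT/ΣR = (-170 °C − 17.7 °C)/4.250 = -44.2 W/m
(Negative Q' ⇒ heat flows inward; heat gain = 44.2 W/m.)

Q' = 44.2 W/m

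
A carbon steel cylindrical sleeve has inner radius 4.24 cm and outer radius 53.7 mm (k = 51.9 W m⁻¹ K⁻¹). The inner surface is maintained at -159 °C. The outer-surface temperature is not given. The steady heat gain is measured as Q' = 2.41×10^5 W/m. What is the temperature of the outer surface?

T_out = 15.6 °C

Series resistances:
  R'_carbon steel = ln(0.0537/0.0424)/(2πk) = 0.2363/(2π·51.9) = 7.245×10^-4 m·K/W
ΣR = 7.245×10^-4 m·K/W
ΔT = Q'·ΣR = 2.41×10^5 × 7.245×10^-4 = 174.6 K
Heat flows inward, so T_out = T_in + ΔT = -159 + 174.6 = 15.6 °C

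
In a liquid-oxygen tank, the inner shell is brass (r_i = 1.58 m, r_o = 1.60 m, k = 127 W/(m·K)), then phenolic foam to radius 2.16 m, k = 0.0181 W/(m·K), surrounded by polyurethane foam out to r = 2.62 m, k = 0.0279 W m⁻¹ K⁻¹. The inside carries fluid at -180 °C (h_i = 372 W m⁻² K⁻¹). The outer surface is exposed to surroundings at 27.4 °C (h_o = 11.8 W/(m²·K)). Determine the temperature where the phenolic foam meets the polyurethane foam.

Resistance network (inner→outer):
  R_conv,in = 1/(4πr²h) = 1/(4π·1.58²·372) = 8.569×10^-5 K/W
  R_brass = (1/1.58 − 1/1.60)/(4πk) = 0.007911/(4π·127) = 4.957×10^-6 K/W
  R_phenolic foam = (1/1.60 − 1/2.16)/(4πk) = 0.1620/(4π·0.0181) = 0.7124 K/W
  R_polyurethane foam = (1/2.16 − 1/2.62)/(4πk) = 0.08128/(4π·0.0279) = 0.2318 K/W
  R_conv,out = 1/(4πr²h) = 1/(4π·2.62²·11.8) = 9.824×10^-4 K/W
ΣR = 8.569×10^-5 + 4.957×10^-6 + 0.7124 + 0.2318 + 9.824×10^-4 = 0.9453 K/W
Q = ΔT/ΣR = (-180 °C − 27.4 °C)/0.9453 = -219.4 W
From the inner boundary to the phenolic foam/polyurethane foam interface, ΣR_partial = 0.7125 K/W.
T_interface = T_in − Q·ΣR_partial = -180 °C − (-219.4)(0.7125) = -23.7 °C

T = -23.7 °C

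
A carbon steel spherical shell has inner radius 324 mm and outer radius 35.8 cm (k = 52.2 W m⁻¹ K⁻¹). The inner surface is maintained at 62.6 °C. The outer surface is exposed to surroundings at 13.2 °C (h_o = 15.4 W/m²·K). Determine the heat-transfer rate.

Treat each layer as a resistance in series:
  R_carbon steel = (1/0.324 − 1/0.358)/(4πk) = 0.2931/(4π·52.2) = 4.469×10^-4 K/W
  R_conv,out = 1/(4πr²h) = 1/(4π·0.358²·15.4) = 0.04032 K/W
ΣR = 4.469×10^-4 + 0.04032 = 0.04077 K/W
Q = ΔT/ΣR = (62.6 °C − 13.2 °C)/0.04077 = 1210 W

Q = 1210 W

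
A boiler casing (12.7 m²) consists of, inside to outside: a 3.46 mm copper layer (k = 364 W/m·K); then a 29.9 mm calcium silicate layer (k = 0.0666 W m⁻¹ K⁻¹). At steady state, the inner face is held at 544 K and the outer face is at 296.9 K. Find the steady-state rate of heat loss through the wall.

Treat each layer as a resistance in series:
  R_copper = L/(kA) = 0.00346/(364·12.7) = 7.485×10^-7 K/W
  R_calcium silicate = L/(kA) = 0.0299/(0.0666·12.7) = 0.03535 K/W
ΣR = 7.485×10^-7 + 0.03535 = 0.03535 K/W
Q = ΔT/ΣR = (544 K − 296.9 K)/0.03535 = 6990 W

Q = 6990 W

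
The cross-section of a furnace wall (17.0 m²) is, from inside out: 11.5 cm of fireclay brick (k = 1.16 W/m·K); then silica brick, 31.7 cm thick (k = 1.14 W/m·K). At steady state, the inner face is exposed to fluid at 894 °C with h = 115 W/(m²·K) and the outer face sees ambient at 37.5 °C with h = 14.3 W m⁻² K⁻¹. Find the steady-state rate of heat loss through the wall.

Resistance network (inner→outer):
  R_conv,in = 1/(hA) = 1/(115·17.0) = 5.115×10^-4 K/W
  R_fireclay brick = L/(kA) = 0.115/(1.16·17.0) = 0.005832 K/W
  R_silica brick = L/(kA) = 0.317/(1.14·17.0) = 0.01636 K/W
  R_conv,out = 1/(hA) = 1/(14.3·17.0) = 0.004114 K/W
ΣR = 5.115×10^-4 + 0.005832 + 0.01636 + 0.004114 = 0.02682 K/W
Q = ΔT/ΣR = (894 °C − 37.5 °C)/0.02682 = 31900 W

Q = 31.9 kW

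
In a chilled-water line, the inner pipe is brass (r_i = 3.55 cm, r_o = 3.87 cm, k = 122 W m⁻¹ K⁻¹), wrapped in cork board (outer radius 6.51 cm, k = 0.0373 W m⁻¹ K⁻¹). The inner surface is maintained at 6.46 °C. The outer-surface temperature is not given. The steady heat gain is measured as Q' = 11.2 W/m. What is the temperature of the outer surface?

Sum the resistances:
  R'_brass = ln(0.0387/0.0355)/(2πk) = 0.08631/(2π·122) = 1.126×10^-4 m·K/W
  R'_cork board = ln(0.0651/0.0387)/(2πk) = 0.5201/(2π·0.0373) = 2.219 m·K/W
ΣR = 2.219 m·K/W
ΔT = Q'·ΣR = 11.2 × 2.219 = 24.85 K
Heat flows inward, so T_out = T_in + ΔT = 6.46 + 24.85 = 31.3 °C

T_out = 31.3 °C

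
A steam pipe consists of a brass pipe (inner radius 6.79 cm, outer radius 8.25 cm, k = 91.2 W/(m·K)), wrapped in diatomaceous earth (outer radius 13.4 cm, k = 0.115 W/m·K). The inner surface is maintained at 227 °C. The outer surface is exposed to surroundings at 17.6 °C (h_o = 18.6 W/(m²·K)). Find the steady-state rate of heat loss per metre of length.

Q' = 285 W/m

Treat each layer as a resistance in series:
  R'_brass = ln(0.0825/0.0679)/(2πk) = 0.1948/(2π·91.2) = 3.399×10^-4 m·K/W
  R'_diatomaceous earth = ln(0.134/0.0825)/(2πk) = 0.4850/(2π·0.115) = 0.6713 m·K/W
  R'_conv,out = 1/(2πr h) = 1/(2π·0.134·18.6) = 0.06386 m·K/W
ΣR = 3.399×10^-4 + 0.6713 + 0.06386 = 0.7355 m·K/W
Q' = ΔT/ΣR = (227 °C − 17.6 °C)/0.7355 = 285 W/m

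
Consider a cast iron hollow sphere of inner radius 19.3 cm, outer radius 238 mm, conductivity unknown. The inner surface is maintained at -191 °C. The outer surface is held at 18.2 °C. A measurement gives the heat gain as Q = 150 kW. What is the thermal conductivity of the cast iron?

ΣR = ΔT/Q = |-191 − 18.2|/1.50×10^5 = 0.001395 K/W
(1/r₁−1/r₂)/(4πk) = 0.001395 ⇒ k = 0.9797/(4π·0.001395) = 55.9 W/m·K

k = 55.9 W/m·K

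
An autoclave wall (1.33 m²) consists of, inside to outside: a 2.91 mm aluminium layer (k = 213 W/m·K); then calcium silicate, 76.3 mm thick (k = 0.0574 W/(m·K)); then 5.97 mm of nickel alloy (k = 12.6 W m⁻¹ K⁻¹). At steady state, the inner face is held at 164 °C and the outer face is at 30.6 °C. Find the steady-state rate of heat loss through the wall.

Q = 133 W

Resistance network (inner→outer):
  R_aluminium = L/(kA) = 0.00291/(213·1.33) = 1.027×10^-5 K/W
  R_calcium silicate = L/(kA) = 0.0763/(0.0574·1.33) = 0.9994 K/W
  R_nickel alloy = L/(kA) = 0.00597/(12.6·1.33) = 3.562×10^-4 K/W
ΣR = 1.027×10^-5 + 0.9994 + 3.562×10^-4 = 0.9998 K/W
Q = ΔT/ΣR = (164 °C − 30.6 °C)/0.9998 = 133 W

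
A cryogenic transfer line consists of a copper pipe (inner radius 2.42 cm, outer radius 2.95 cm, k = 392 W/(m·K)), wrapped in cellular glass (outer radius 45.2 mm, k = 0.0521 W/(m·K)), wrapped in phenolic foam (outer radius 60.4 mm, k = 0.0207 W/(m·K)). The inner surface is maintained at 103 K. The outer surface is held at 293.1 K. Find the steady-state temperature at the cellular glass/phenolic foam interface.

T = 173.2 K

Series thermal resistances, inner to outer:
  R'_copper = ln(0.0295/0.0242)/(2πk) = 0.1980/(2π·392) = 8.040×10^-5 m·K/W
  R'_cellular glass = ln(0.0452/0.0295)/(2πk) = 0.4267/(2π·0.0521) = 1.304 m·K/W
  R'_phenolic foam = ln(0.0604/0.0452)/(2πk) = 0.2899/(2π·0.0207) = 2.229 m·K/W
ΣR = 8.040×10^-5 + 1.304 + 2.229 = 3.533 m·K/W
Q' = ΔT/ΣR = (103 K − 293.1 K)/3.533 = -53.81 W/m
From the inner boundary to the cellular glass/phenolic foam interface, ΣR_partial = 1.304 m·K/W.
T_interface = T_in − Q'·ΣR_partial = 103 K − (-53.81)(1.304) = 173.2 K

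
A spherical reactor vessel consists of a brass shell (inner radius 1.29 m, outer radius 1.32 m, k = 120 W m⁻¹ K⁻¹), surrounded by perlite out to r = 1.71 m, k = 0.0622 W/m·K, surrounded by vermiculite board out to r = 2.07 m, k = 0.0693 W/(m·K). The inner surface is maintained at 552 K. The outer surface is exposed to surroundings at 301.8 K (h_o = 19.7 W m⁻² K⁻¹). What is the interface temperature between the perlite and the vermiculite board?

T = 389 K

Resistance network (inner→outer):
  R_brass = (1/1.29 − 1/1.32)/(4πk) = 0.01762/(4π·120) = 1.168×10^-5 K/W
  R_perlite = (1/1.32 − 1/1.71)/(4πk) = 0.1728/(4π·0.0622) = 0.2211 K/W
  R_vermiculite board = (1/1.71 − 1/2.07)/(4πk) = 0.1017/(4π·0.0693) = 0.1168 K/W
  R_conv,out = 1/(4πr²h) = 1/(4π·2.07²·19.7) = 9.427×10^-4 K/W
ΣR = 1.168×10^-5 + 0.2211 + 0.1168 + 9.427×10^-4 = 0.3389 K/W
Q = ΔT/ΣR = (552 K − 301.8 K)/0.3389 = 738.3 W
From the inner boundary to the perlite/vermiculite board interface, ΣR_partial = 0.2211 K/W.
T_interface = T_in − Q·ΣR_partial = 552 K − (738.3)(0.2211) = 389 K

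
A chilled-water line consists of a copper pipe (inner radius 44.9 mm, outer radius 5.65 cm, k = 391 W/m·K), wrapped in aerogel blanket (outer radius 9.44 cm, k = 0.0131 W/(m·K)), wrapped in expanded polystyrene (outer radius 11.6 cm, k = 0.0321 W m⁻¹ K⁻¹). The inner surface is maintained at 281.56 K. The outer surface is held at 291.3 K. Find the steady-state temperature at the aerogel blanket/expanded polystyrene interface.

T = 289.9 K

Resistance network (inner→outer):
  R'_copper = ln(0.0565/0.0449)/(2πk) = 0.2298/(2π·391) = 9.354×10^-5 m·K/W
  R'_aerogel blanket = ln(0.0944/0.0565)/(2πk) = 0.5133/(2π·0.0131) = 6.236 m·K/W
  R'_expanded polystyrene = ln(0.116/0.0944)/(2πk) = 0.2060/(2π·0.0321) = 1.022 m·K/W
ΣR = 9.354×10^-5 + 6.236 + 1.022 = 7.258 m·K/W
Q' = ΔT/ΣR = (281.56 K − 291.3 K)/7.258 = -1.342 W/m
From the inner boundary to the aerogel blanket/expanded polystyrene interface, ΣR_partial = 6.236 m·K/W.
T_interface = T_in − Q'·ΣR_partial = 281.56 K − (-1.342)(6.236) = 289.9 K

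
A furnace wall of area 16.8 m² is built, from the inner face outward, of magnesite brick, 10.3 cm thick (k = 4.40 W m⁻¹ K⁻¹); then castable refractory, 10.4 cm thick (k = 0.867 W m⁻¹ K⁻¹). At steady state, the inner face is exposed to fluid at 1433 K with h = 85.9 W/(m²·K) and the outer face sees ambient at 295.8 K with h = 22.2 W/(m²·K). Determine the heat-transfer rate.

Resistance network (inner→outer):
  R_conv,in = 1/(hA) = 1/(85.9·16.8) = 6.929×10^-4 K/W
  R_magnesite brick = L/(kA) = 0.103/(4.40·16.8) = 0.001393 K/W
  R_castable refractory = L/(kA) = 0.104/(0.867·16.8) = 0.007140 K/W
  R_conv,out = 1/(hA) = 1/(22.2·16.8) = 0.002681 K/W
ΣR = 6.929×10^-4 + 0.001393 + 0.007140 + 0.002681 = 0.01191 K/W
Q = ΔT/ΣR = (1433 K − 295.8 K)/0.01191 = 95500 W

Q = 95.5 kW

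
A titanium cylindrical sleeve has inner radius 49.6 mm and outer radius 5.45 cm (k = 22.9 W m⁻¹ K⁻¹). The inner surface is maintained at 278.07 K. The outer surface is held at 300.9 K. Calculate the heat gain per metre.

Q' = 2πk·ΔT/ln(r₂/r₁) = 2π × 22.9 × 22.83 / ln(0.0545/0.0496) = 34900 W/m

Q' = 34.9 kW/m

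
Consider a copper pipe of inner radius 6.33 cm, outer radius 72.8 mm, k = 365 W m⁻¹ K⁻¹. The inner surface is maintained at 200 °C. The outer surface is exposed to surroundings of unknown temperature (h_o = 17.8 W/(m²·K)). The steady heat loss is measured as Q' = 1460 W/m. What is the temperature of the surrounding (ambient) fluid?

T_out = 20.6 °C

Series resistances:
  R'_copper = ln(0.0728/0.0633)/(2πk) = 0.1398/(2π·365) = 6.097×10^-5 m·K/W
  R'_conv,out = 1/(2πr h) = 1/(2π·0.0728·17.8) = 0.1228 m·K/W
ΣR = 0.1229 m·K/W
ΔT = Q'·ΣR = 1460 × 0.1229 = 179.4 K
Heat flows outward, so T_out = T_in − ΔT = 200 − 179.4 = 20.6 °C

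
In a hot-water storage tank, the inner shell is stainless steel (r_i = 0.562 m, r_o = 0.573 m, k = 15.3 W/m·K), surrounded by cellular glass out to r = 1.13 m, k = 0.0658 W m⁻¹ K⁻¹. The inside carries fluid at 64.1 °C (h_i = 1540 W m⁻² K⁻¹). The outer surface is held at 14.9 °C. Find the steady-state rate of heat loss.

Series thermal resistances, inner to outer:
  R_conv,in = 1/(4πr²h) = 1/(4π·0.562²·1540) = 1.636×10^-4 K/W
  R_stainless steel = (1/0.562 − 1/0.573)/(4πk) = 0.03416/(4π·15.3) = 1.777×10^-4 K/W
  R_cellular glass = (1/0.573 − 1/1.13)/(4πk) = 0.8602/(4π·0.0658) = 1.040 K/W
ΣR = 1.636×10^-4 + 1.777×10^-4 + 1.040 = 1.040 K/W
Q = ΔT/ΣR = (64.1 °C − 14.9 °C)/1.040 = 47.3 W

Q = 47.3 W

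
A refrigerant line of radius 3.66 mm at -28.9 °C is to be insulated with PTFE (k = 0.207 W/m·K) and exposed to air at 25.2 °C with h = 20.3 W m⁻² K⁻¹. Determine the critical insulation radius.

For a cylinder, r_cr = k_ins/h = 0.207/20.3 = 0.0102 m = 1.02 cm

r_cr = 1.02 cm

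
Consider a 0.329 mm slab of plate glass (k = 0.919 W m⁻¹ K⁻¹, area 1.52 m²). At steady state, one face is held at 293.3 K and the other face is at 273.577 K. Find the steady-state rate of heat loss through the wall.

Q = kA·ΔT/L = 0.919 × 1.52 × |293.3 K − 273.577 K| / 3.29×10^-4 = 83700 W

Q = 83.7 kW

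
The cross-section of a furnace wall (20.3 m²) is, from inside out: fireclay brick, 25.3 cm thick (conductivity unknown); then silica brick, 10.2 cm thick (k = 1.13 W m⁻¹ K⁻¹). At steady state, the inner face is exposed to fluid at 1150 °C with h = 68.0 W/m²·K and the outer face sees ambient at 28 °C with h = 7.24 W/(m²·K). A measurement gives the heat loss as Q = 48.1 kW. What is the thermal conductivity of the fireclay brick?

k = 1.10 W/m·K

ΣR = ΔT/Q = |1150 − 28|/48100 = 0.02333 K/W
Known resistances:
  R_conv,in = 1/(hA) = 1/(68.0·20.3) = 7.244×10^-4 K/W
  R_silica brick = L/(kA) = 0.102/(1.13·20.3) = 0.004447 K/W
  R_conv,out = 1/(hA) = 1/(7.24·20.3) = 0.006804 K/W
R_fireclay brick = ΣR − ΣR_known = 0.02333 − 0.01198 = 0.01135 K/W
L/(kA) = 0.01135 ⇒ k = 0.253/(0.01135·20.3) = 1.10 W/m·K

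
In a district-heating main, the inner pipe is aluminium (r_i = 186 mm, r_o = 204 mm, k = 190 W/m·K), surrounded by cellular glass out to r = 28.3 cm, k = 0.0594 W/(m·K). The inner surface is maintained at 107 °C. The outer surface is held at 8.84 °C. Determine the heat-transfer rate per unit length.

Treat each layer as a resistance in series:
  R'_aluminium = ln(0.204/0.186)/(2πk) = 0.09237/(2π·190) = 7.738×10^-5 m·K/W
  R'_cellular glass = ln(0.283/0.204)/(2πk) = 0.3273/(2π·0.0594) = 0.8770 m·K/W
ΣR = 7.738×10^-5 + 0.8770 = 0.8771 m·K/W
Q' = ΔT/ΣR = (107 °C − 8.84 °C)/0.8771 = 112 W/m

Q' = 112 W/m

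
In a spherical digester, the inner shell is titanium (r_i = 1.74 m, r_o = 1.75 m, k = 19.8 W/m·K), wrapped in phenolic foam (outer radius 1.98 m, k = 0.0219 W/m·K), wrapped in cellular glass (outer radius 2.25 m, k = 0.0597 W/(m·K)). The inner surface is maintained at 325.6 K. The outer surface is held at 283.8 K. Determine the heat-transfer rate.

Series thermal resistances, inner to outer:
  R_titanium = (1/1.74 − 1/1.75)/(4πk) = 0.003284/(4π·19.8) = 1.320×10^-5 K/W
  R_phenolic foam = (1/1.75 − 1/1.98)/(4πk) = 0.06638/(4π·0.0219) = 0.2412 K/W
  R_cellular glass = (1/1.98 − 1/2.25)/(4πk) = 0.06061/(4π·0.0597) = 0.08079 K/W
ΣR = 1.320×10^-5 + 0.2412 + 0.08079 = 0.3220 K/W
Q = ΔT/ΣR = (325.6 K − 283.8 K)/0.3220 = 130 W

Q = 130 W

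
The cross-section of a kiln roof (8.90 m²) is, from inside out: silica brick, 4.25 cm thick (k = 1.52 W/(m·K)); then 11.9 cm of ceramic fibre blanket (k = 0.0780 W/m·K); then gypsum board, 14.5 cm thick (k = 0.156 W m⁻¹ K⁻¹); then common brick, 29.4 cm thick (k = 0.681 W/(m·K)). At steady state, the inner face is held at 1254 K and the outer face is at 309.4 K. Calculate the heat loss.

Q = 2.88 kW

Resistance network (inner→outer):
  R_silica brick = L/(kA) = 0.0425/(1.52·8.90) = 0.003142 K/W
  R_ceramic fibre blanket = L/(kA) = 0.119/(0.0780·8.90) = 0.1714 K/W
  R_gypsum board = L/(kA) = 0.145/(0.156·8.90) = 0.1044 K/W
  R_common brick = L/(kA) = 0.294/(0.681·8.90) = 0.04851 K/W
ΣR = 0.003142 + 0.1714 + 0.1044 + 0.04851 = 0.3275 K/W
Q = ΔT/ΣR = (1254 K − 309.4 K)/0.3275 = 2880 W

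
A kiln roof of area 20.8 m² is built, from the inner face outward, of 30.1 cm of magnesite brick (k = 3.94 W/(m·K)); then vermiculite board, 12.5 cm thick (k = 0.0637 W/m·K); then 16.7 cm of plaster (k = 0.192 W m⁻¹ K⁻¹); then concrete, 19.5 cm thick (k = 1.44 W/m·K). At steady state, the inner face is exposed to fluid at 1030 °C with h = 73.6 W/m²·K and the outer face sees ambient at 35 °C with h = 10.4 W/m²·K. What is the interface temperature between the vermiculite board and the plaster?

Resistance network (inner→outer):
  R_conv,in = 1/(hA) = 1/(73.6·20.8) = 6.532×10^-4 K/W
  R_magnesite brick = L/(kA) = 0.301/(3.94·20.8) = 0.003673 K/W
  R_vermiculite board = L/(kA) = 0.125/(0.0637·20.8) = 0.09434 K/W
  R_plaster = L/(kA) = 0.167/(0.192·20.8) = 0.04182 K/W
  R_concrete = L/(kA) = 0.195/(1.44·20.8) = 0.006510 K/W
  R_conv,out = 1/(hA) = 1/(10.4·20.8) = 0.004623 K/W
ΣR = 6.532×10^-4 + 0.003673 + 0.09434 + 0.04182 + 0.006510 + 0.004623 = 0.1516 K/W
Q = ΔT/ΣR = (1030 °C − 35 °C)/0.1516 = 6563 W
From the inner boundary to the vermiculite board/plaster interface, ΣR_partial = 0.09867 K/W.
T_interface = T_in − Q·ΣR_partial = 1030 °C − (6563)(0.09867) = 382 °C

T = 382 °C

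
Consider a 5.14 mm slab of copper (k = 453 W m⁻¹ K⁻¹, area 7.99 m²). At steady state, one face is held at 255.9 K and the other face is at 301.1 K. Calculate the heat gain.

Q = 3.18×10^7 W

Q = kA·ΔT/L = 453 × 7.99 × |255.9 K − 301.1 K| / 0.00514 = 3.18×10^7 W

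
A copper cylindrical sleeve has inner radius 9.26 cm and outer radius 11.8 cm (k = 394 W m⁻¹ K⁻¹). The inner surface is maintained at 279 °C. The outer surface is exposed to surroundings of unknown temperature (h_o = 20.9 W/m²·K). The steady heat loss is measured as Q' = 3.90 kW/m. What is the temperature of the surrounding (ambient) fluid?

Series resistances:
  R'_copper = ln(0.118/0.0926)/(2πk) = 0.2424/(2π·394) = 9.791×10^-5 m·K/W
  R'_conv,out = 1/(2πr h) = 1/(2π·0.118·20.9) = 0.06453 m·K/W
ΣR = 0.06463 m·K/W
ΔT = Q'·ΣR = 3900 × 0.06463 = 252.1 K
Heat flows outward, so T_out = T_in − ΔT = 279 − 252.1 = 26.9 °C

T_out = 26.9 °C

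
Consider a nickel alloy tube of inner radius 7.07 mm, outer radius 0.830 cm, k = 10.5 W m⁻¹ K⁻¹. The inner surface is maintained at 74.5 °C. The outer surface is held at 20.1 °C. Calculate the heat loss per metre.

Q' = 2πk·ΔT/ln(r₂/r₁) = 2π × 10.5 × 54.4 / ln(0.00830/0.00707) = 22400 W/m

Q' = 22.4 kW/m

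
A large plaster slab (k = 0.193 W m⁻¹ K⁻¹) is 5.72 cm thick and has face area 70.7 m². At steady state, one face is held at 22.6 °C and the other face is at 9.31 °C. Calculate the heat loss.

Q = kA·ΔT/L = 0.193 × 70.7 × |22.6 °C − 9.31 °C| / 0.0572 = 3170 W

Q = 3.17 kW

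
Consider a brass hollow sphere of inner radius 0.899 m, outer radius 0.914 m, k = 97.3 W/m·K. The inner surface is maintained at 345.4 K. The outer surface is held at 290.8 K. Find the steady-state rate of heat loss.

Q = 4πk·ΔT/(1/r₁ − 1/r₂) = 4π × 97.3 × 54.6 / (1/0.899 − 1/0.914) = 3.66×10^6 W

Q = 3.66×10^6 W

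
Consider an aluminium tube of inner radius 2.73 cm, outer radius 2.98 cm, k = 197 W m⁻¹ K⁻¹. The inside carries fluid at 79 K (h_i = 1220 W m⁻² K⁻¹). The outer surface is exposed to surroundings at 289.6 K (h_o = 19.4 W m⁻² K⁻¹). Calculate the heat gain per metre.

Q' = 752 W/m

Treat each layer as a resistance in series:
  R'_conv,in = 1/(2πr h) = 1/(2π·0.0273·1220) = 0.004779 m·K/W
  R'_aluminium = ln(0.0298/0.0273)/(2πk) = 0.08762/(2π·197) = 7.079×10^-5 m·K/W
  R'_conv,out = 1/(2πr h) = 1/(2π·0.0298·19.4) = 0.2753 m·K/W
ΣR = 0.004779 + 7.079×10^-5 + 0.2753 = 0.2801 m·K/W
Q' = ΔT/ΣR = (79 K − 289.6 K)/0.2801 = -752 W/m
(Negative Q' ⇒ heat flows inward; heat gain = 752 W/m.)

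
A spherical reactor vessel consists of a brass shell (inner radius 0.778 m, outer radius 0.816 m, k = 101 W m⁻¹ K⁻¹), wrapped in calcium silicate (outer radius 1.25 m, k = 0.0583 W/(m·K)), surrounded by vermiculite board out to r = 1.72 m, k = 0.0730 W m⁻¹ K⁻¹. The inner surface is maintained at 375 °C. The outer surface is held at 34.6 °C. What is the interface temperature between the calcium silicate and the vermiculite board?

Series thermal resistances, inner to outer:
  R_brass = (1/0.778 − 1/0.816)/(4πk) = 0.05986/(4π·101) = 4.716×10^-5 K/W
  R_calcium silicate = (1/0.816 − 1/1.25)/(4πk) = 0.4255/(4π·0.0583) = 0.5808 K/W
  R_vermiculite board = (1/1.25 − 1/1.72)/(4πk) = 0.2186/(4π·0.0730) = 0.2383 K/W
ΣR = 4.716×10^-5 + 0.5808 + 0.2383 = 0.8191 K/W
Q = ΔT/ΣR = (375 °C − 34.6 °C)/0.8191 = 415.6 W
From the inner boundary to the calcium silicate/vermiculite board interface, ΣR_partial = 0.5808 K/W.
T_interface = T_in − Q·ΣR_partial = 375 °C − (415.6)(0.5808) = 134 °C

T = 134 °C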